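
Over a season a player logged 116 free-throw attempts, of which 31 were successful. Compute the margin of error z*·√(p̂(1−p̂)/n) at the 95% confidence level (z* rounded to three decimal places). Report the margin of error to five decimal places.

ME = 0.08053

With x = 31 successes in n = 116, p̂ = 0.26724.
SE = √(p̂(1−p̂)/n) = √(0.195823/116) = 0.041087.
z* = 1.960 at the 95% level.
Margin of error = z*·SE = 1.960 × 0.041087 = 0.08053.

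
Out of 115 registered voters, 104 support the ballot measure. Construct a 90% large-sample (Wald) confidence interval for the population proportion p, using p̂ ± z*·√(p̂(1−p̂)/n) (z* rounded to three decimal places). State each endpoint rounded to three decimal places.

Sample proportion p̂ = 104/115 = 0.90435.
Standard error of p̂: √(0.086503/115) = √0.000752199 = 0.027426.
z* = 1.645 at the 90% level.
Margin of error: 1.645 × 0.027426 = 0.04512.
Interval: 0.90435 ± 0.04512 → (0.859, 0.949).

(0.859, 0.949)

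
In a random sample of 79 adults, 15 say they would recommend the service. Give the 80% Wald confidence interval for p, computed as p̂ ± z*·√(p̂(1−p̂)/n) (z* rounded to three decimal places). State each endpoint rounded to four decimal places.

(0.1333, 0.2464)

The sample proportion is 15/79 = 0.18987.
SE = √(p̂(1−p̂)/n) = √(0.153822/79) = 0.044126.
z* = 1.282 at the 80% level.
Margin of error: 1.282 × 0.044126 = 0.05657.
Interval: 0.18987 ± 0.05657 → (0.1333, 0.2464).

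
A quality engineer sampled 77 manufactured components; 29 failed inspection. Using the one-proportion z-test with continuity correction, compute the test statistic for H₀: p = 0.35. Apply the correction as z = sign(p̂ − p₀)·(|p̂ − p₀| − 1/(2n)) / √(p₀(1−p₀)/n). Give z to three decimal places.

z = 0.370

Sample proportion p̂ = 29/77 = 0.37662. p̂ − p₀ = 0.026623.
Continuity correction 1/(2n) = 1/154 = 0.006494.
Corrected numerator: |0.026623| − 0.006494 = 0.020129.
Under H₀, SE = √(p₀(1−p₀)/n) = √(0.35·0.65/77) = √0.002954545 = 0.054356.
z = +0.020129/0.054356 = 0.370.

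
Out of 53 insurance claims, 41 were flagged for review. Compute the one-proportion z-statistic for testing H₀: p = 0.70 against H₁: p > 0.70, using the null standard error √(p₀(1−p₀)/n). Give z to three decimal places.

z = 1.169

The sample proportion is 41/53 = 0.77358.
SE₀ = √(0.70·0.30/53) = 0.062947.
z = (p̂ − p₀)/SE = (0.77358 − 0.70)/0.062947 = 1.169.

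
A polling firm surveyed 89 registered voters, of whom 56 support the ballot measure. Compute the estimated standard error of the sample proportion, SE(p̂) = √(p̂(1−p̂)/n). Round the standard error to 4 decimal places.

SE = 0.0512

The sample proportion is 56/89 = 0.62921.
p̂(1−p̂) = 0.62921·0.37079 = 0.233305.
Dividing by n and taking the root: √0.002621404 = 0.0512.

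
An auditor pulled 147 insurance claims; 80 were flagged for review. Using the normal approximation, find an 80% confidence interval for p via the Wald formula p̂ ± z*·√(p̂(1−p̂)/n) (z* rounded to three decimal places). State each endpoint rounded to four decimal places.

p̂ = 80/147 = 0.54422.
SE(p̂) = √(0.54422·0.45578/147) = 0.041078.
The 80% critical value is z* = 1.282.
Margin of error: 1.282 × 0.041078 = 0.05266.
So the interval runs from 0.4916 to 0.5969.

(0.4916, 0.5969)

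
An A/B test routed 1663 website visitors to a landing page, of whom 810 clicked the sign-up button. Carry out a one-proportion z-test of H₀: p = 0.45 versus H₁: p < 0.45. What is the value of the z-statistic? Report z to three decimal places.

p̂ = 810/1663 = 0.48707.
Under H₀, SE = √(p₀(1−p₀)/n) = √(0.45·0.55/1663) = √0.000148827 = 0.012199.
z = (0.48707 − 0.45)/0.012199 = 0.03707/0.012199 = 3.039.

z = 3.039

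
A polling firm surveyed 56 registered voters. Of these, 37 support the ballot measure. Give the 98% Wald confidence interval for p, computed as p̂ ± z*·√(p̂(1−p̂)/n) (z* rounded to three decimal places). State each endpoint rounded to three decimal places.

(0.514, 0.808)

With x = 37 successes in n = 56, p̂ = 0.66071.
SE = √(p̂(1−p̂)/n) = √(0.224171/56) = 0.063270.
For 98% confidence, z* = 2.326.
Margin of error: 2.326 × 0.063270 = 0.14717.
Interval: 0.66071 ± 0.14717 → (0.514, 0.808).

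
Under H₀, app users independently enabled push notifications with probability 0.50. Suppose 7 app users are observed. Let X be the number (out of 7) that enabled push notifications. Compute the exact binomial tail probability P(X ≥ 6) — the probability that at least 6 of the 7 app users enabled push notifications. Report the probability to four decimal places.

P = 0.0625

X ~ Binomial(n=7, p=0.50).
P(X ≥ 6) = C(7,6)·0.50^6·0.50^1 + C(7,7)·0.50^7·0.50^0.
= 0.054688 + 0.007812 = 0.0625.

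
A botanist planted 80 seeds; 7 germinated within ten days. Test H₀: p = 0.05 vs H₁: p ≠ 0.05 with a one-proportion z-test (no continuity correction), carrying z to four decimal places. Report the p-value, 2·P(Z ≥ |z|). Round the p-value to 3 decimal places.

With x = 7 successes in n = 80, p̂ = 0.08750.
SE₀ = √(0.05·0.95/80) = 0.024367.
Test statistic (full precision, shown to 4 dp): z = (7/80 − 0.05)/SE₀ ≈ 1.5390.
p-value = 2·P(Z ≥ |z|) with z = 1.5390 → 0.124.

p-value = 0.124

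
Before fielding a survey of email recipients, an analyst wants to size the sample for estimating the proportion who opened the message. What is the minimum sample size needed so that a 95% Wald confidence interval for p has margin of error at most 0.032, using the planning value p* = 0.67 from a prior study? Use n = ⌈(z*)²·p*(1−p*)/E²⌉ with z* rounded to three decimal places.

The 95% critical value is z* = 1.960.
p*(1−p*) = 0.2211.
Required n before rounding: 3.841600 × 0.2211 / 0.032² = 829.470.
Rounding up, n = 830.

n = 830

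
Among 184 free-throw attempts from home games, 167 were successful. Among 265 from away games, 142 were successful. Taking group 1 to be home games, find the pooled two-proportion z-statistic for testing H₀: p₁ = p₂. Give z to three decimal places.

z = 8.363

p̂₁ = 167/184 = 0.90761, p̂₂ = 142/265 = 0.53585.
Pooling: p̂ = 309/449 = 0.68820.
Pooled SE = √[0.2145823·0.00920837] ≈ 0.044452.
z = 0.37176/0.044452 = 8.363.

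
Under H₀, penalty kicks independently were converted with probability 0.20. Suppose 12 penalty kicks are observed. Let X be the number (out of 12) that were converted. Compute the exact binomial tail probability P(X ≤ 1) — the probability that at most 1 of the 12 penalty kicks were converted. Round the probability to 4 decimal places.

X ~ Binomial(n=12, p=0.20).
P(X ≤ 1) = C(12,0)·0.20^0·0.80^12 + C(12,1)·0.20^1·0.80^11.
= 0.068719 + 0.206158 = 0.2749.

P = 0.2749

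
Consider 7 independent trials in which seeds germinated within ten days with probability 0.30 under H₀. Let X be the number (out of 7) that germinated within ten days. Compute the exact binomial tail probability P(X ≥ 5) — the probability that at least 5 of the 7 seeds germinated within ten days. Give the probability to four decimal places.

P = 0.0288

X is binomial with n = 7 and p = 0.30.
P(X ≥ 5) = C(7,5)·0.30^5·0.70^2 + C(7,6)·0.30^6·0.70^1 + C(7,7)·0.30^7·0.70^0.
= 0.025005 + 0.003572 + 0.000219 = 0.0288.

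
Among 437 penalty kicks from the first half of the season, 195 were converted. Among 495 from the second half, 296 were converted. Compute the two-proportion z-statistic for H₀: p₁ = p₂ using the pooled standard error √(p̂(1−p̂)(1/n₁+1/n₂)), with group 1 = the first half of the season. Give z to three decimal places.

z = -4.631

p̂₁ = 195/437 = 0.44622, p̂₂ = 296/495 = 0.59798.
Pooled p̂ = (195+296)/(437+495) = 491/932 = 0.52682.
SE = √[p̂(1−p̂)(1/n₁+1/n₂)] = √[0.52682·0.47318·(1/437+1/495)] ≈ 0.032772.
z = -0.15176/0.032772 = -4.631.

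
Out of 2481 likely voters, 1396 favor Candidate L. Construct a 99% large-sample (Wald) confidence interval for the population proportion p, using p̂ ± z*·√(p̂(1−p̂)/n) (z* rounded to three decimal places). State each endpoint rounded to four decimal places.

p̂ = 1396/2481 = 0.56268.
Standard error of p̂: √(0.246072/2481) = √0.000099182 = 0.009959.
For 99% confidence, z* = 2.576.
Margin = 2.576·0.009959 = 0.02565.
Interval: 0.56268 ± 0.02565 → (0.5370, 0.5883).

(0.5370, 0.5883)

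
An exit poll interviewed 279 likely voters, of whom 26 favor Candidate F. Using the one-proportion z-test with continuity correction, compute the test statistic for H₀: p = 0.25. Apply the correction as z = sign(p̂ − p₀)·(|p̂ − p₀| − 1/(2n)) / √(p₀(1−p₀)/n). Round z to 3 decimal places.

z = -5.980

With x = 26 successes in n = 279, p̂ = 0.09319. p̂ − p₀ = -0.156810.
1/(2n) = 0.001792.
Corrected numerator: |-0.156810| − 0.001792 = 0.155018.
SE₀ = √(0.25·0.75/279) = 0.025924.
z = −0.155018/0.025924 = -5.980.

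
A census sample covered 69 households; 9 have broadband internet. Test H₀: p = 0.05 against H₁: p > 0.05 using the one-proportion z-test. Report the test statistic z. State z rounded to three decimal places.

z = 3.066

The sample proportion is 9/69 = 0.13043.
SE₀ = √(0.05·0.95/69) = 0.026237.
z = (0.13043 − 0.05)/0.026237 = 0.08043/0.026237 = 3.066.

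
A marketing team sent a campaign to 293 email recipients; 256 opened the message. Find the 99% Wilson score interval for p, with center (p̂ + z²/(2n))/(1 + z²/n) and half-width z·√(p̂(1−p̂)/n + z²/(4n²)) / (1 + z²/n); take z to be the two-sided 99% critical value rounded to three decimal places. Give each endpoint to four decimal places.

(0.8153, 0.9156)

Here p̂ = 256/293 = 0.87372 and z = 2.576 (z² = 6.635776).
1 + z²/n = 1.022648.
Adjusted center: (0.87372 + z²/(2n))/1.022648 = 0.86544.
Radicand: p̂(1−p̂)/n + z²/(4n²) = 0.000376564 + 0.000019324 = 0.000395888.
Half-width = 2.576·√0.000395888/1.022648 = 0.05012.
Interval: 0.86544 ± 0.05012 → (0.8153, 0.9156).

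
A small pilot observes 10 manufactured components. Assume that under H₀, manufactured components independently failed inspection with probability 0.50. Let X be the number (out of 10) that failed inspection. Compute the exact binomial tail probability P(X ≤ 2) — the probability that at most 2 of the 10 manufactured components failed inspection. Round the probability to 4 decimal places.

P = 0.0547

X ~ Binomial(n=10, p=0.50).
P(X ≤ 2) = C(10,0)·0.50^0·0.50^10 + C(10,1)·0.50^1·0.50^9 + C(10,2)·0.50^2·0.50^8.
= 0.000977 + 0.009766 + 0.043945 = 0.0547.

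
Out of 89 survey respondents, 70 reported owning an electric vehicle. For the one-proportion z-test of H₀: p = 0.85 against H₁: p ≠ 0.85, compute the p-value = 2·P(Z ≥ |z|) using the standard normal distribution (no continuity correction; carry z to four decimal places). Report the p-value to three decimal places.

With x = 70 successes in n = 89, p̂ = 0.78652.
SE₀ = √(0.85·0.15/89) = 0.037849.
z = (p̂ − p₀)/SE = (70/89 − 0.85)/0.037849 ≈ -1.6773.
p-value = 2·P(Z ≥ |z|) with z = -1.6773 → 0.093.

p-value = 0.093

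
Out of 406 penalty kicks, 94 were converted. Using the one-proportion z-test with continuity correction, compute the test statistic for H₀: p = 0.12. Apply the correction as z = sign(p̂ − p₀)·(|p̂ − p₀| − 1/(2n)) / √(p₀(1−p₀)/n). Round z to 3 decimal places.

z = 6.839

The sample proportion is 94/406 = 0.23153. p̂ − p₀ = 0.111527.
1/(2n) = 0.001232.
Corrected numerator: |0.111527| − 0.001232 = 0.110295.
Null standard error: √(0.12·0.88/406) = √0.000260099 = 0.016128.
z = (+)0.110295/0.016128 = 6.839.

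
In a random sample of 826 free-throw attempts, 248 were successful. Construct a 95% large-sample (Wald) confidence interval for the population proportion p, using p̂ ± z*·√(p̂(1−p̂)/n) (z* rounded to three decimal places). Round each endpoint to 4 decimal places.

(0.2690, 0.3315)

Sample proportion p̂ = 248/826 = 0.30024.
Standard error of p̂: √(0.210097/826) = √0.000254354 = 0.015948.
For 95% confidence, z* = 1.960.
Margin = 1.960·0.015948 = 0.03126.
Interval: 0.30024 ± 0.03126 → (0.2690, 0.3315).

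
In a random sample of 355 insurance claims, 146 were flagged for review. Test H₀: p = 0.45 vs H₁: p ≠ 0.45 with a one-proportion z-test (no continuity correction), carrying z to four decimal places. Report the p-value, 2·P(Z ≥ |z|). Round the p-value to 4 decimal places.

p-value = 0.1424

With x = 146 successes in n = 355, p̂ = 0.41127.
SE₀ = √(0.45·0.55/355) = 0.026404.
z = (p̂ − p₀)/SE = (146/355 − 0.45)/0.026404 ≈ -1.4669.
From the standard normal, 2·P(Z ≥ |z|) = 0.1424.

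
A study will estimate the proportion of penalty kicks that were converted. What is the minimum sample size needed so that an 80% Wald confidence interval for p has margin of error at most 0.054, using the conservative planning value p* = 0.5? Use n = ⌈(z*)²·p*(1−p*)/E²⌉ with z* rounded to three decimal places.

n = 141

The 80% critical value is z* = 1.282.
p*(1−p*) = 0.2500.
Required n before rounding: 1.643524 × 0.2500 / 0.054² = 140.906.
Rounding up, n = 141.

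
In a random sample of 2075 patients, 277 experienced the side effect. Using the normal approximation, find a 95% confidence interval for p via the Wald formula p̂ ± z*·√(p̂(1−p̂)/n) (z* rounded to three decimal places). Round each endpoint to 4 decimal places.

The sample proportion is 277/2075 = 0.13349.
SE(p̂) = √(0.13349·0.86651/2075) = 0.007466.
For 95% confidence, z* = 1.960.
Margin = 1.960·0.007466 = 0.01463.
So the interval runs from 0.1189 to 0.1481.

(0.1189, 0.1481)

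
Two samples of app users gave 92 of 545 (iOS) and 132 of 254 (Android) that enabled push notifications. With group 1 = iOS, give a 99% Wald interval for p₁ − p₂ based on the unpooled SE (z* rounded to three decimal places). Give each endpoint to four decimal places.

(-0.4416, -0.2602)

p̂₁ = 0.16881, p̂₂ = 0.51969, so the observed difference is -0.35088.
SE = √(0.000257452 + 0.000982726) = √0.001240178 = 0.035216.
z* = 2.576 at the 99% level. Margin = 2.576·0.035216 = 0.09072.
CI: -0.35088 ± 0.09072 = (-0.4416, -0.2602).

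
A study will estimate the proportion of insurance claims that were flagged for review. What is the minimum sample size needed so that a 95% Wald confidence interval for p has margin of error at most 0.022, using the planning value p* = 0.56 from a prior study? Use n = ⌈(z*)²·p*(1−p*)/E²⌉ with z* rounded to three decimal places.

n = 1956

For 95% confidence, z* = 1.960.
p*(1−p*) = 0.2464.
Required n before rounding: 3.841600 × 0.2464 / 0.022² = 1955.724.
⌈1955.724⌉ = 1956.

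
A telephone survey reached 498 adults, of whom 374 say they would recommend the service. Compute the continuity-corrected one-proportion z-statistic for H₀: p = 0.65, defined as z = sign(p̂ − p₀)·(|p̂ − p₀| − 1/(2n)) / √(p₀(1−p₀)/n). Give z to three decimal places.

z = 4.679

p̂ = 374/498 = 0.75100. p̂ − p₀ = 0.101004.
1/(2n) = 0.001004.
Corrected numerator: |0.101004| − 0.001004 = 0.100000.
SE₀ = √(0.65·0.35/498) = 0.021374.
z = +0.100000/0.021374 = 4.679.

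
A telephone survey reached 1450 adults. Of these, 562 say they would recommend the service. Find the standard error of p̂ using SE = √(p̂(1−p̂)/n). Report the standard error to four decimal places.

Sample proportion p̂ = 562/1450 = 0.38759.
p̂(1−p̂) = 0.237364.
SE = √(0.237364/1450) = 0.0128.

SE = 0.0128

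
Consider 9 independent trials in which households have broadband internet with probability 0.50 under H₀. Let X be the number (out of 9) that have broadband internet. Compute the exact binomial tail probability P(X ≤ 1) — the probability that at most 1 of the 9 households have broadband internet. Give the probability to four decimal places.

P = 0.0195

X is binomial with n = 9 and p = 0.50.
P(X ≤ 1) = C(9,0)·0.50^0·0.50^9 + C(9,1)·0.50^1·0.50^8.
= 0.001953 + 0.017578 = 0.0195.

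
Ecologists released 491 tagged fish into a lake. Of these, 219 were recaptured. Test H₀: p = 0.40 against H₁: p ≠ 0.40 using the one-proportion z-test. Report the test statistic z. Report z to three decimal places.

z = 2.082

p̂ = 219/491 = 0.44603.
SE₀ = √(0.40·0.60/491) = 0.022109.
z = (p̂ − p₀)/SE = (0.44603 − 0.40)/0.022109 = 2.082.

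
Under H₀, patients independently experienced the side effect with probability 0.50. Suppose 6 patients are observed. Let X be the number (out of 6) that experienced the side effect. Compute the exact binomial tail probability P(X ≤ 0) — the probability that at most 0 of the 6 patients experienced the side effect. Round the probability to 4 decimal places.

P = 0.0156

X ~ Binomial(n=6, p=0.50).
P(X ≤ 0) = C(6,0)·0.50^0·0.50^6.
= 0.015625 = 0.0156.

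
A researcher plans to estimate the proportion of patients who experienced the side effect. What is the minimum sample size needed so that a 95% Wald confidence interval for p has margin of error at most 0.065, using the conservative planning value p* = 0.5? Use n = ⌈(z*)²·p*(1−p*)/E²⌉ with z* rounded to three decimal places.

n = 228

For 95% confidence, z* = 1.960.
p*(1−p*) = 0.2500.
(z*)²·p*(1−p*)/E² = 3.841600·0.2500/0.004225 = 227.314.
Rounding up, n = 228.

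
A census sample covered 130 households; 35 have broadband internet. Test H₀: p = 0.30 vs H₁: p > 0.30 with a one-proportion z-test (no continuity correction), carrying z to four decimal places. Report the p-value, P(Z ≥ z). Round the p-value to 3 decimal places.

p-value = 0.778

With x = 35 successes in n = 130, p̂ = 0.26923.
Null standard error: √(0.30·0.70/130) = √0.001615385 = 0.040192.
z = (p̂ − p₀)/SE = (35/130 − 0.30)/0.040192 ≈ -0.7656.
p-value = P(Z ≥ z) with z = -0.7656 → 0.778.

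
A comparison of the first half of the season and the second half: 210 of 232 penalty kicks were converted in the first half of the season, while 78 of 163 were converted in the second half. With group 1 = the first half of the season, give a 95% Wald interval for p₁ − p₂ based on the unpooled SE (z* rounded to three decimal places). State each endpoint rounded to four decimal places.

p̂₁ = 0.90517, p̂₂ = 0.47853, so the observed difference is 0.42664.
SE = √(0.000369980 + 0.001530914) = √0.001900894 = 0.043599.
For 95% confidence, z* = 1.960. Margin of error = 0.08545.
So the interval runs from 0.3412 to 0.5121.

(0.3412, 0.5121)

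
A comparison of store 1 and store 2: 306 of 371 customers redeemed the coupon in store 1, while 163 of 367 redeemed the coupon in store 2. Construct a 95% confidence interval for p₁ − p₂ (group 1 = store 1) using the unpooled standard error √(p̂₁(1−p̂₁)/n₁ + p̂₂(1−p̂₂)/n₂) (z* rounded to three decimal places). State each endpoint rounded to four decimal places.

p̂₁ = 0.82480, p̂₂ = 0.44414, so the observed difference is 0.38066.
SE = √(0.000389505 + 0.000672697) = √0.001062202 = 0.032591.
z* = 1.960 at the 95% level. Margin of error = 0.06388.
Interval: 0.38066 ± 0.06388 → (0.3168, 0.4445).

(0.3168, 0.4445)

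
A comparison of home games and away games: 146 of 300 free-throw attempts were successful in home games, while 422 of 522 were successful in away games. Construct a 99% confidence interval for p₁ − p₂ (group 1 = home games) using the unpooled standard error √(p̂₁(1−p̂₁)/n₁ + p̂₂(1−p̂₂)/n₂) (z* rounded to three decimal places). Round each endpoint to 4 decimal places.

p̂₁ = 146/300 = 0.48667, p̂₂ = 422/522 = 0.80843; p̂₁ − p̂₂ = -0.32176.
Unpooled SE = √(p̂₁(1−p̂₁)/n₁ + p̂₂(1−p̂₂)/n₂) = √(0.000832741 + 0.000296689) = 0.033607.
The 99% critical value is z* = 2.576. Margin of error = 0.08657.
So the interval runs from -0.4083 to -0.2352.

(-0.4083, -0.2352)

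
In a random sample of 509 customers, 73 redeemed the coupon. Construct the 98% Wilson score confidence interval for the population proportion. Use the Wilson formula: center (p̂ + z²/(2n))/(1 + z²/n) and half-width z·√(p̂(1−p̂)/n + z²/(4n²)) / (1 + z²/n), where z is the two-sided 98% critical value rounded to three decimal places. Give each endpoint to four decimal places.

(0.1110, 0.1833)

Here p̂ = 73/509 = 0.14342 and z = 2.326 (z² = 5.410276).
1 + z²/n = 1.010629.
Center = (0.14342 + 0.005315)/1.010629 = 0.14717.
Radicand: p̂(1−p̂)/n + z²/(4n²) = 0.000241355 + 0.000005221 = 0.000246576.
Half-width = z·√(radicand)/denom = 2.326·0.015703/1.010629 = 0.03614.
CI: 0.14717 ± 0.03614 = (0.1110, 0.1833).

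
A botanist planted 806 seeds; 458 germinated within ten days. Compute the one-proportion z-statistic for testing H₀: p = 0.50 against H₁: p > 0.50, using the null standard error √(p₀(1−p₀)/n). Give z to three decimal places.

Sample proportion p̂ = 458/806 = 0.56824.
Null standard error: √(0.50·0.50/806) = √0.000310174 = 0.017612.
z = (0.56824 − 0.50)/0.017612 = 0.06824/0.017612 = 3.875.

z = 3.875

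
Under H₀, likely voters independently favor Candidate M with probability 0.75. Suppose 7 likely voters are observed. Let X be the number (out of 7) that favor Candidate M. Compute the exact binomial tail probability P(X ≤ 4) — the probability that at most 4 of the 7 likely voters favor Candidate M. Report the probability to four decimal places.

P = 0.2436

X ~ Binomial(n=7, p=0.75).
P(X ≤ 4) = Σ_{j=0}^{4} C(7,j)·0.75^j·0.25^{7−j}.
= 0.000061 + 0.001282 + 0.011536 + 0.057678 + 0.173035 = 0.2436.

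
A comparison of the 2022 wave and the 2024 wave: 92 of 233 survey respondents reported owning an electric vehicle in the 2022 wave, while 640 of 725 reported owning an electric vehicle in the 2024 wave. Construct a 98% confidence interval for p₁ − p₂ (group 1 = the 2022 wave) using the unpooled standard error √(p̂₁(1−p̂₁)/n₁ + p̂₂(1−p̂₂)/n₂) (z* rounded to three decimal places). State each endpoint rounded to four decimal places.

p̂₁ = 92/233 = 0.39485, p̂₂ = 640/725 = 0.88276; p̂₁ − p̂₂ = -0.48791.
Unpooled SE = √(p̂₁(1−p̂₁)/n₁ + p̂₂(1−p̂₂)/n₂) = √(0.001025508 + 0.000142753) = 0.034180.
The 98% critical value is z* = 2.326. Margin = 2.326·0.034180 = 0.07950.
So the interval runs from -0.5674 to -0.4084.

(-0.5674, -0.4084)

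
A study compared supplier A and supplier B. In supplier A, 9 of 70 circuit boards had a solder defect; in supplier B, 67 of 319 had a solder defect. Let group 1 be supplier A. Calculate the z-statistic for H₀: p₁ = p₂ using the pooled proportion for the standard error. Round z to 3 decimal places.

z = -1.557

p̂₁ = 9/70 = 0.12857, p̂₂ = 67/319 = 0.21003.
Pooled p̂ = (9+67)/(70+319) = 76/389 = 0.19537.
SE = √[p̂(1−p̂)(1/n₁+1/n₂)] = √[0.19537·0.80463·(1/70+1/319)] ≈ 0.052331.
z = -0.08146/0.052331 = -1.557.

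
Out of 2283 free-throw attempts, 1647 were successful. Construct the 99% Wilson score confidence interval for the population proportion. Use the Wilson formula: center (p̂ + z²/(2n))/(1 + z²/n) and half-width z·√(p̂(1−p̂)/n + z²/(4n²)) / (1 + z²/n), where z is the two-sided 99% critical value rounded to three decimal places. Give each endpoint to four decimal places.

(0.6966, 0.7449)

Here p̂ = 1647/2283 = 0.72142 and z = 2.576 (z² = 6.635776).
Denominator 1 + z²/n = 1 + 6.635776/2283 = 1.002907.
Adjusted center: (0.72142 + z²/(2n))/1.002907 = 0.72078.
Radicand: p̂(1−p̂)/n + z²/(4n²) = 0.000088030 + 0.000000318 = 0.000088348.
Half-width = z·√(radicand)/denom = 2.576·0.009399/1.002907 = 0.02414.
So the interval runs from 0.6966 to 0.7449.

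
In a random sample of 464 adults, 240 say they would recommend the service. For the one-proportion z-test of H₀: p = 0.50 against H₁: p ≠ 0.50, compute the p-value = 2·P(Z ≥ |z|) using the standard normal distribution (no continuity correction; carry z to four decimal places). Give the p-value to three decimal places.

p-value = 0.458

With x = 240 successes in n = 464, p̂ = 0.51724.
SE₀ = √(0.50·0.50/464) = 0.023212.
z = (p̂ − p₀)/SE = (240/464 − 0.50)/0.023212 ≈ 0.7428.
From the standard normal, 2·P(Z ≥ |z|) = 0.458.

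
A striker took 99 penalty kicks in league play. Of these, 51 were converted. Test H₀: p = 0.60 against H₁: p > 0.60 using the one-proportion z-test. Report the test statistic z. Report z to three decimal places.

z = -1.723

With x = 51 successes in n = 99, p̂ = 0.51515.
SE₀ = √(0.60·0.40/99) = 0.049237.
Test statistic: z = -0.08485/0.049237 = -1.723.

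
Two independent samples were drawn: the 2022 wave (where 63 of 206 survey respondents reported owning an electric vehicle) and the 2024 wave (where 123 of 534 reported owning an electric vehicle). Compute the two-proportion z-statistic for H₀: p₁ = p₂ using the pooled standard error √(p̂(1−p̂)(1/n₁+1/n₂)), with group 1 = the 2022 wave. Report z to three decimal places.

Sample proportions: p̂₁ = 63/206 = 0.30583 and p̂₂ = 123/534 = 0.23034.
Pooled p̂ = (63+123)/(206+534) = 186/740 = 0.25135.
SE = √[p̂(1−p̂)(1/n₁+1/n₂)] = √[0.25135·0.74865·(1/206+1/534)] ≈ 0.035579.
z = 0.07549/0.035579 = 2.122.

z = 2.122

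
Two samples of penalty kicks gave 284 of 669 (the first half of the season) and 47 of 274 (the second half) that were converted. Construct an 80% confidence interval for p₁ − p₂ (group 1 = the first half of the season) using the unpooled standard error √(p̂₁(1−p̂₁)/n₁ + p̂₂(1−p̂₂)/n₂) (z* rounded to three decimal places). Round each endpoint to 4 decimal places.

p̂₁ = 284/669 = 0.42451, p̂₂ = 47/274 = 0.17153; p̂₁ − p̂₂ = 0.25298.
SE = √(0.000365175 + 0.000518647) = √0.000883822 = 0.029729.
For 80% confidence, z* = 1.282. Margin of error = 0.03811.
Interval: 0.25298 ± 0.03811 → (0.2149, 0.2911).

(0.2149, 0.2911)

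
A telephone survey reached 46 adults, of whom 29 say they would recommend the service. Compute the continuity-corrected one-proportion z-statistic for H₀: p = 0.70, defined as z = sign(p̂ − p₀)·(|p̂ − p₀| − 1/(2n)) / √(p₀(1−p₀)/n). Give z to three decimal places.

Sample proportion p̂ = 29/46 = 0.63043. p̂ − p₀ = -0.069565.
1/(2n) = 0.010870.
Corrected numerator: |-0.069565| − 0.010870 = 0.058695.
SE₀ = √(0.70·0.30/46) = 0.067566.
z = −0.058695/0.067566 = -0.869.

z = -0.869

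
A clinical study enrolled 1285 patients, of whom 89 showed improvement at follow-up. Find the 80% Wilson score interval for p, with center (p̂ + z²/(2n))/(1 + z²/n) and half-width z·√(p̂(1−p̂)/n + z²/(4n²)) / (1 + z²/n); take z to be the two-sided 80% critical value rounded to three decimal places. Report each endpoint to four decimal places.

(0.0607, 0.0789)

p̂ = 89/1285 = 0.06926; z = 1.282, so z² = 1.643524.
1 + z²/n = 1.001279.
Center = (0.06926 + 0.000640)/1.001279 = 0.06981.
Radicand: p̂(1−p̂)/n + z²/(4n²) = 0.000050166 + 0.000000249 = 0.000050415.
Half-width = z·√(radicand)/denom = 1.282·0.007100/1.001279 = 0.00909.
Interval: 0.06981 ± 0.00909 → (0.0607, 0.0789).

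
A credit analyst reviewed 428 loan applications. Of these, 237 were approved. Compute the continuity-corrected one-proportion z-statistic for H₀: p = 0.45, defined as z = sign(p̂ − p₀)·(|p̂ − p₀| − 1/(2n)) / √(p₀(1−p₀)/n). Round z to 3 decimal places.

z = 4.265

p̂ = 237/428 = 0.55374. p̂ − p₀ = 0.103738.
1/(2n) = 0.001168.
Corrected numerator: |0.103738| − 0.001168 = 0.102570.
Under H₀, SE = √(p₀(1−p₀)/n) = √(0.45·0.55/428) = √0.000578271 = 0.024047.
z = +0.102570/0.024047 = 4.265.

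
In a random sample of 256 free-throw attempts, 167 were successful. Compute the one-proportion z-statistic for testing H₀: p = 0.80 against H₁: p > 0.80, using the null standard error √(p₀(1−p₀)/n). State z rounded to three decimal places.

p̂ = 167/256 = 0.65234.
SE₀ = √(0.80·0.20/256) = 0.025000.
Test statistic: z = -0.14766/0.025000 = -5.906.

z = -5.906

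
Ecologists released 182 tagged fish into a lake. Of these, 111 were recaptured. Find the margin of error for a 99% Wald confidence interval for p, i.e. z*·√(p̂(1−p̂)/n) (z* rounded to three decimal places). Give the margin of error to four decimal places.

ME = 0.0931

The sample proportion is 111/182 = 0.60989.
Standard error of p̂: √(0.237924/182) = √0.001307276 = 0.036156.
For 99% confidence, z* = 2.576.
Margin of error = z*·SE = 2.576 × 0.036156 = 0.0931.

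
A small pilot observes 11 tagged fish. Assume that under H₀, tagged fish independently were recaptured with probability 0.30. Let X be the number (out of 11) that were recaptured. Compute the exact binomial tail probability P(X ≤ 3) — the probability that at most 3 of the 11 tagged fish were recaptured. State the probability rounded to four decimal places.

P = 0.5696

X is binomial with n = 11 and p = 0.30.
P(X ≤ 3) = C(11,0)·0.30^0·0.70^11 + C(11,1)·0.30^1·0.70^10 + C(11,2)·0.30^2·0.70^9 + C(11,3)·0.30^3·0.70^8.
= 0.019773 + 0.093217 + 0.199750 + 0.256822 = 0.5696.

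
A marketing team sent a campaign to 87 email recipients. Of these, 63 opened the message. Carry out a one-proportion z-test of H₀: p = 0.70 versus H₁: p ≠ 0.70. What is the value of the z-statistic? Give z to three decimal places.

With x = 63 successes in n = 87, p̂ = 0.72414.
SE₀ = √(0.70·0.30/87) = 0.049130.
Test statistic: z = 0.02414/0.049130 = 0.491.

z = 0.491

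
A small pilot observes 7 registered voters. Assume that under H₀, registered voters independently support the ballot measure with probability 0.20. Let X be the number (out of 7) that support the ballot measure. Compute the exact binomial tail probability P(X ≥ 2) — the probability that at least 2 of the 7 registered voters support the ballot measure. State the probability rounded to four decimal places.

X ~ Binomial(n=7, p=0.20).
P(X ≥ 2) = Σ_{j=2}^{7} C(7,j)·0.20^j·0.80^{7−j}.
= 0.275251 + 0.114688 + 0.028672 + 0.004301 + 0.000358 + 0.000013 = 0.4233.

P = 0.4233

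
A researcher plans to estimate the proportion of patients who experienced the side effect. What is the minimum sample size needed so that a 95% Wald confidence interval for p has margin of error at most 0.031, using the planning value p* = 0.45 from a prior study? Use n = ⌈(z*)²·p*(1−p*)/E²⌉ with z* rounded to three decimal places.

The 95% critical value is z* = 1.960.
p*(1−p*) = 0.2475.
Required n before rounding: 3.841600 × 0.2475 / 0.031² = 989.382.
Rounding up, n = 990.

n = 990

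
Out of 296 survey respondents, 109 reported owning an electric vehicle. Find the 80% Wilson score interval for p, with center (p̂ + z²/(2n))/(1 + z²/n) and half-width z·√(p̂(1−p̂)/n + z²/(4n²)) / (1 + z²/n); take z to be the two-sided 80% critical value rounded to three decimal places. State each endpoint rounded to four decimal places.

p̂ = 109/296 = 0.36824; z = 1.282, so z² = 1.643524.
1 + z²/n = 1.005552.
Adjusted center: (0.36824 + z²/(2n))/1.005552 = 0.36897.
Radicand: p̂(1−p̂)/n + z²/(4n²) = 0.000785946 + 0.000004690 = 0.000790636.
Half-width = z·√(radicand)/denom = 1.282·0.028118/1.005552 = 0.03585.
Interval: 0.36897 ± 0.03585 → (0.3331, 0.4048).

(0.3331, 0.4048)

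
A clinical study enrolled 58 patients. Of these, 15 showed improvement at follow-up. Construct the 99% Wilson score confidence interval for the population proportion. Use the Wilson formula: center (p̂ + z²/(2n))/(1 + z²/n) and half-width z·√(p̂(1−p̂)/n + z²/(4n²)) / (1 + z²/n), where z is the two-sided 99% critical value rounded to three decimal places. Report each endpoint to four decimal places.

p̂ = 15/58 = 0.25862; z = 2.576, so z² = 6.635776.
1 + z²/n = 1.114410.
Adjusted center: (0.25862 + z²/(2n))/1.114410 = 0.28340.
Radicand: p̂(1−p̂)/n + z²/(4n²) = 0.003305794 + 0.000493146 = 0.003798940.
Half-width = 2.576·√0.003798940/1.114410 = 0.14247.
Interval: 0.28340 ± 0.14247 → (0.1409, 0.4259).

(0.1409, 0.4259)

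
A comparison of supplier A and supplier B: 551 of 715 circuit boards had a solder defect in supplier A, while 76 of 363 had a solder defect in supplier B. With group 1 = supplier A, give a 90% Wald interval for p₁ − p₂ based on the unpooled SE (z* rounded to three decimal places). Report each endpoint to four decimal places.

(0.5176, 0.6049)

p̂₁ = 0.77063, p̂₂ = 0.20937, so the observed difference is 0.56126.
Unpooled SE = √(p̂₁(1−p̂₁)/n₁ + p̂₂(1−p̂₂)/n₂) = √(0.000247216 + 0.000456011) = 0.026518.
z* = 1.645 at the 90% level. Margin of error = 0.04362.
So the interval runs from 0.5176 to 0.6049.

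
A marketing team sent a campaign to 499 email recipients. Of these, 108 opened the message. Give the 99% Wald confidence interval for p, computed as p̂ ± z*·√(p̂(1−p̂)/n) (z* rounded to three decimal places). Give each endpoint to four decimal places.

The sample proportion is 108/499 = 0.21643.
SE(p̂) = √(0.21643·0.78357/499) = 0.018435.
The 99% critical value is z* = 2.576.
Margin of error: 2.576 × 0.018435 = 0.04749.
CI: 0.21643 ± 0.04749 = (0.1689, 0.2639).

(0.1689, 0.2639)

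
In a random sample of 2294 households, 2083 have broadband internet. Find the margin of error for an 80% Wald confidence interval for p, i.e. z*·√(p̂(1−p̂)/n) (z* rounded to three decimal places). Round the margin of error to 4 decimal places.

ME = 0.0077

The sample proportion is 2083/2294 = 0.90802.
Standard error of p̂: √(0.083519/2294) = √0.000036408 = 0.006034.
z* = 1.282 at the 80% level.
ME = 1.282·0.006034 = 0.0077.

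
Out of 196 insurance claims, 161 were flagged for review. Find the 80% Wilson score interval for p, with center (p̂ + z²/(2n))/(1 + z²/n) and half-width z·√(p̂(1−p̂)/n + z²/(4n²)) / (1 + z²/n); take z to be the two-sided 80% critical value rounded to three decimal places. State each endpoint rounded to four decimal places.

(0.7837, 0.8538)

p̂ = 161/196 = 0.82143; z = 1.282, so z² = 1.643524.
Denominator 1 + z²/n = 1 + 1.643524/196 = 1.008385.
Adjusted center: (0.82143 + z²/(2n))/1.008385 = 0.81876.
Radicand: p̂(1−p̂)/n + z²/(4n²) = 0.000748386 + 0.000010696 = 0.000759082.
Half-width = z·√(radicand)/denom = 1.282·0.027551/1.008385 = 0.03503.
So the interval runs from 0.7837 to 0.8538.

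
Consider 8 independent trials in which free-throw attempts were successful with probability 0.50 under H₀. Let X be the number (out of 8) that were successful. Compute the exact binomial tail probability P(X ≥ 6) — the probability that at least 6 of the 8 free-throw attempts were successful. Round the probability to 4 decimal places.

X is binomial with n = 8 and p = 0.50.
P(X ≥ 6) = C(8,6)·0.50^6·0.50^2 + C(8,7)·0.50^7·0.50^1 + C(8,8)·0.50^8·0.50^0.
= 0.109375 + 0.031250 + 0.003906 = 0.1445.

P = 0.1445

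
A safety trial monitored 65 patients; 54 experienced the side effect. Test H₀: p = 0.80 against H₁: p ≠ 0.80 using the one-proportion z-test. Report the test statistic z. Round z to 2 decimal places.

p̂ = 54/65 = 0.83077.
SE₀ = √(0.80·0.20/65) = 0.049614.
z = (0.83077 − 0.80)/0.049614 = 0.03077/0.049614 = 0.62.

z = 0.62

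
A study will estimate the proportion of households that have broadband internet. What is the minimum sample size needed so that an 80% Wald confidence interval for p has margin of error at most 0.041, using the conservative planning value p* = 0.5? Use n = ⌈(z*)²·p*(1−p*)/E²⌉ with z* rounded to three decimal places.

n = 245

The 80% critical value is z* = 1.282.
p*(1−p*) = 0.2500.
Required n before rounding: 1.643524 × 0.2500 / 0.041² = 244.427.
⌈244.427⌉ = 245.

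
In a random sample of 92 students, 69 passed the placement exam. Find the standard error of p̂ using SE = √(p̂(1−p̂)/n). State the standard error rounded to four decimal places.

The sample proportion is 69/92 = 0.75000.
p̂(1−p̂) = 0.75000·0.25000 = 0.187500.
Dividing by n and taking the root: √0.002038043 = 0.0451.

SE = 0.0451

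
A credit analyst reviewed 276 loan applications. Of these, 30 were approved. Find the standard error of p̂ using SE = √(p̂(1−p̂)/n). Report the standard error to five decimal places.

p̂ = 30/276 = 0.10870.
p̂(1−p̂) = 0.096884.
Dividing by n and taking the root: √0.000351029 = 0.01874.

SE = 0.01874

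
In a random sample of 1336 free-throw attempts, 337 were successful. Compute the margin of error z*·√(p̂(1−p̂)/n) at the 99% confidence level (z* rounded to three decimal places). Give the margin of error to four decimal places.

Sample proportion p̂ = 337/1336 = 0.25225.
SE = √(p̂(1−p̂)/n) = √(0.188618/1336) = 0.011882.
For 99% confidence, z* = 2.576.
ME = 2.576·0.011882 = 0.0306.

ME = 0.0306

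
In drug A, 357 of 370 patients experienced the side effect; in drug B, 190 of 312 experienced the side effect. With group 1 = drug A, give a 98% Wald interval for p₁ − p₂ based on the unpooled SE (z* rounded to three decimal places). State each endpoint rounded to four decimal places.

(0.2879, 0.4239)

p̂₁ = 0.96486, p̂₂ = 0.60897, so the observed difference is 0.35589.
SE = √(0.000091623 + 0.000763220) = √0.000854843 = 0.029238.
z* = 2.326 at the 98% level. Margin = 2.326·0.029238 = 0.06801.
CI: 0.35589 ± 0.06801 = (0.2879, 0.4239).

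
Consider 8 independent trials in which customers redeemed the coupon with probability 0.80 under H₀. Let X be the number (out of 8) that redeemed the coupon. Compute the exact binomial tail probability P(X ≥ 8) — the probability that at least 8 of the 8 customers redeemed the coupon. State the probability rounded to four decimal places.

X is binomial with n = 8 and p = 0.80.
P(X ≥ 8) = C(8,8)·0.80^8·0.20^0.
= 0.167772 = 0.1678.

P = 0.1678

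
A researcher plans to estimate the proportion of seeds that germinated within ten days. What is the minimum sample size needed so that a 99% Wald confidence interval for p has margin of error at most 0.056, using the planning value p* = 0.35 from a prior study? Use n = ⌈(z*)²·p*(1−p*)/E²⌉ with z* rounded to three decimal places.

n = 482

For 99% confidence, z* = 2.576.
p*(1−p*) = 0.35·0.65 = 0.2275.
Required n before rounding: 6.635776 × 0.2275 / 0.056² = 481.390.
⌈481.390⌉ = 482.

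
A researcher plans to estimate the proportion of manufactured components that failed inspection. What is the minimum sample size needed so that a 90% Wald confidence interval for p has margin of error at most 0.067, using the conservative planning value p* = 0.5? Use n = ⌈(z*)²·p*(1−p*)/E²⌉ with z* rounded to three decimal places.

The 90% critical value is z* = 1.645.
p*(1−p*) = 0.50·0.50 = 0.2500.
Required n before rounding: 2.706025 × 0.2500 / 0.067² = 150.703.
Rounding up, n = 151.

n = 151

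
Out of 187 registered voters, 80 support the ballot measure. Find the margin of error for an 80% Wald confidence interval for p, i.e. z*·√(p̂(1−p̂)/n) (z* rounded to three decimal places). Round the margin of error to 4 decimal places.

With x = 80 successes in n = 187, p̂ = 0.42781.
Standard error of p̂: √(0.244788/187) = √0.001309028 = 0.036180.
z* = 1.282 at the 80% level.
Margin of error = z*·SE = 1.282 × 0.036180 = 0.0464.

ME = 0.0464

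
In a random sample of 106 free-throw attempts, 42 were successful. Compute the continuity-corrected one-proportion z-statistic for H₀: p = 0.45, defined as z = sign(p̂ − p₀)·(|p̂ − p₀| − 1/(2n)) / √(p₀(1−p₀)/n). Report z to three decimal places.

The sample proportion is 42/106 = 0.39623. p̂ − p₀ = -0.053774.
1/(2n) = 0.004717.
Corrected numerator: |-0.053774| − 0.004717 = 0.049057.
Null standard error: √(0.45·0.55/106) = √0.002334906 = 0.048321.
z = −0.049057/0.048321 = -1.015.

z = -1.015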